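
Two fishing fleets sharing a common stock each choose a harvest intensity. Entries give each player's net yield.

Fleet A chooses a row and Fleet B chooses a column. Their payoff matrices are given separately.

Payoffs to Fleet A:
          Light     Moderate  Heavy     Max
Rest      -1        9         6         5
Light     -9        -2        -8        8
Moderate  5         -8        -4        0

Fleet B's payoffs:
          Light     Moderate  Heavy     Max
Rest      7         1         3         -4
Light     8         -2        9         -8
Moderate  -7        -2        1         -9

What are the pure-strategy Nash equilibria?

(Rest, Light): Fleet A can switch to Moderate (-1 → 5). Not NE.
(Rest, Moderate): Fleet B can switch to Light (1 → 7). Not NE.
(Rest, Heavy): Fleet B can switch to Light (3 → 7). Not NE.
(Rest, Max): Fleet A can switch to Light (5 → 8). Not NE.
(Light, Light): Fleet A can switch to Rest (-9 → -1). Not NE.
(Light, Moderate): Fleet A can switch to Rest (-2 → 9). Not NE.
(Light, Heavy): Fleet A can switch to Rest (-8 → 6). Not NE.
(Light, Max): Fleet B can switch to Light (-8 → 8). Not NE.
(The remaining 4 profiles each have a profitable deviation by the same check.)

There is no pure-strategy Nash equilibrium.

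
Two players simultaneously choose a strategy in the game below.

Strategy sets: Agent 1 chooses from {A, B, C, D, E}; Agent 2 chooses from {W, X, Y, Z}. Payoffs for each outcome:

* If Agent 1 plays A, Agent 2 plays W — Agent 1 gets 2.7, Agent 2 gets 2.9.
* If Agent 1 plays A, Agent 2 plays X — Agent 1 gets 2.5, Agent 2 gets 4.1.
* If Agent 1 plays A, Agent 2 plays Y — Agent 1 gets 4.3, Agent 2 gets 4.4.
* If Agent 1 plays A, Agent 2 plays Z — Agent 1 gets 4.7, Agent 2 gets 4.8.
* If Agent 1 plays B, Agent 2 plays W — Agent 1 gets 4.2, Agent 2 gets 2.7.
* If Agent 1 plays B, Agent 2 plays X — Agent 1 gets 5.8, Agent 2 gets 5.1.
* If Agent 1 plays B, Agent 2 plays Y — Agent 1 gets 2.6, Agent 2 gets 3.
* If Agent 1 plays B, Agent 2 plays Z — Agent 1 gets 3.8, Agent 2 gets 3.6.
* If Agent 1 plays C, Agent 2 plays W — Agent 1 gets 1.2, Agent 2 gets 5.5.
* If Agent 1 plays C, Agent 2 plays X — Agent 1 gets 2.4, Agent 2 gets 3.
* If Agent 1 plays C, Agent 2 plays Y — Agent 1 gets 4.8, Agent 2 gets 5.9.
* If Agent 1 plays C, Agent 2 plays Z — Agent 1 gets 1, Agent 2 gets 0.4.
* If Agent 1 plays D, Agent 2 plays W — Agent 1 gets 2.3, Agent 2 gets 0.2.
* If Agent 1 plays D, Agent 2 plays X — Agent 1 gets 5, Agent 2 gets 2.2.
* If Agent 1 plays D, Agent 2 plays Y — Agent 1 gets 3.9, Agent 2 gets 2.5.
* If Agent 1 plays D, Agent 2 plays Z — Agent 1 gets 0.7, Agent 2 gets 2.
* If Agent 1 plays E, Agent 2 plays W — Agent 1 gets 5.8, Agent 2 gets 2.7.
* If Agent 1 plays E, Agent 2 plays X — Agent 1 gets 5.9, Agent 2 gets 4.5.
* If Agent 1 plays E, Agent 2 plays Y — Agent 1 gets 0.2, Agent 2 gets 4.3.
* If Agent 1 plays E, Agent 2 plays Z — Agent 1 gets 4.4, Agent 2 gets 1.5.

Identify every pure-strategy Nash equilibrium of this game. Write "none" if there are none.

(A, W): Agent 1 can switch to B (2.7 → 4.2). Not NE.
(A, X): Agent 1 can switch to B (2.5 → 5.8). Not NE.
(A, Y): Agent 1 can switch to C (4.3 → 4.8). Not NE.
(A, Z): Agent 1 gets 4.7, best alternative 4.4; Agent 2 gets 4.8, best alternative 4.4. No profitable deviation — NE.
(B, W): Agent 1 can switch to E (4.2 → 5.8). Not NE.
(B, X): Agent 1 can switch to E (5.8 → 5.9). Not NE.
(B, Y): Agent 1 can switch to A (2.6 → 4.3). Not NE.
(B, Z): Agent 1 can switch to A (3.8 → 4.7). Not NE.
(C, W): Agent 1 can switch to A (1.2 → 2.7). Not NE.
(C, Y): Agent 1 gets 4.8, best alternative 4.3; Agent 2 gets 5.9, best alternative 5.5. No profitable deviation — NE.
(E, X): Agent 1 gets 5.9, best alternative 5.8; Agent 2 gets 4.5, best alternative 4.3. No profitable deviation — NE.
(The remaining 9 profiles each have a profitable deviation by the same check.)

The pure Nash equilibria are (A, Z); (C, Y); (E, X).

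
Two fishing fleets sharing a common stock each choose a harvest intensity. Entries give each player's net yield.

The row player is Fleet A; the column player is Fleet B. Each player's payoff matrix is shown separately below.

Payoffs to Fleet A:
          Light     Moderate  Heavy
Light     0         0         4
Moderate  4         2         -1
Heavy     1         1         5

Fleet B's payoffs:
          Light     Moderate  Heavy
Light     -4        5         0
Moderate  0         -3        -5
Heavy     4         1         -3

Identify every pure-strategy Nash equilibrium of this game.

The unique pure-strategy Nash equilibrium is (Moderate, Light).

(Light, Light): Fleet A can switch to Moderate (0 → 4). Not NE.
(Light, Moderate): Fleet A can switch to Moderate (0 → 2). Not NE.
(Light, Heavy): Fleet A can switch to Heavy (4 → 5). Not NE.
(Moderate, Light): Fleet A gets 4, best alternative 1; Fleet B gets 0, best alternative -3. No profitable deviation — NE.
(Moderate, Moderate): Fleet B can switch to Light (-3 → 0). Not NE.
(Moderate, Heavy): Fleet A can switch to Light (-1 → 4). Not NE.
(Heavy, Light): Fleet A can switch to Moderate (1 → 4). Not NE.
(Heavy, Moderate): Fleet A can switch to Moderate (1 → 2). Not NE.
(Heavy, Heavy): Fleet B can switch to Light (-3 → 4). Not NE.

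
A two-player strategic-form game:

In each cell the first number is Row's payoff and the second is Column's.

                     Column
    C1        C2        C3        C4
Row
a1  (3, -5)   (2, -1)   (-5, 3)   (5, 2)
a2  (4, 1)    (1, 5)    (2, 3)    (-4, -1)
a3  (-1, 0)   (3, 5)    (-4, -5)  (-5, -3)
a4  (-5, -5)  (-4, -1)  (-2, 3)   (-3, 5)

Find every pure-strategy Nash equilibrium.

Row against C1: payoffs 3, 4, -1, -5 → best response a2.
Row against C2: payoffs 2, 1, 3, -4 → best response a3.
Row against C3: payoffs -5, 2, -4, -2 → best response a2.
Row against C4: payoffs 5, -4, -5, -3 → best response a1.
Column against a1: payoffs -5, -1, 3, 2 → best response C3.
Column against a2: payoffs 1, 5, 3, -1 → best response C2.
Column against a3: payoffs 0, 5, -5, -3 → best response C2.
Column against a4: payoffs -5, -1, 3, 5 → best response C4.
Mutual best responses: (a3, C2).

(a3, C2)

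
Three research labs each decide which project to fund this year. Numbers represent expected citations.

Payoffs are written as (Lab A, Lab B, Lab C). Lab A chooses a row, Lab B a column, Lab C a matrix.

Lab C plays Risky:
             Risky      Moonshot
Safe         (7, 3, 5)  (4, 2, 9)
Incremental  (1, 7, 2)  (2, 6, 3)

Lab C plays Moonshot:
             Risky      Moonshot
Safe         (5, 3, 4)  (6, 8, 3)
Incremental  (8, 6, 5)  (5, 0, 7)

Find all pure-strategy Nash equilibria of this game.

Lab A against (Risky, Risky): payoffs 7, 1 → best response Safe.
Lab A against (Risky, Moonshot): payoffs 5, 8 → best response Incremental.
Lab A against (Moonshot, Risky): payoffs 4, 2 → best response Safe.
Lab A against (Moonshot, Moonshot): payoffs 6, 5 → best response Safe.
Lab B against (Safe, Risky): payoffs 3, 2 → best response Risky.
Lab B against (Safe, Moonshot): payoffs 3, 8 → best response Moonshot.
Lab B against (Incremental, Risky): payoffs 7, 6 → best response Risky.
Lab B against (Incremental, Moonshot): payoffs 6, 0 → best response Risky.
Lab C against (Safe, Risky): payoffs 5, 4 → best response Risky.
Lab C against (Safe, Moonshot): payoffs 9, 3 → best response Risky.
Lab C against (Incremental, Risky): payoffs 2, 5 → best response Moonshot.
Lab C against (Incremental, Moonshot): payoffs 3, 7 → best response Moonshot.
Mutual best responses: (Safe, Risky, Risky); (Incremental, Risky, Moonshot).

Pure-strategy Nash equilibria: (Safe, Risky, Risky) and (Incremental, Risky, Moonshot)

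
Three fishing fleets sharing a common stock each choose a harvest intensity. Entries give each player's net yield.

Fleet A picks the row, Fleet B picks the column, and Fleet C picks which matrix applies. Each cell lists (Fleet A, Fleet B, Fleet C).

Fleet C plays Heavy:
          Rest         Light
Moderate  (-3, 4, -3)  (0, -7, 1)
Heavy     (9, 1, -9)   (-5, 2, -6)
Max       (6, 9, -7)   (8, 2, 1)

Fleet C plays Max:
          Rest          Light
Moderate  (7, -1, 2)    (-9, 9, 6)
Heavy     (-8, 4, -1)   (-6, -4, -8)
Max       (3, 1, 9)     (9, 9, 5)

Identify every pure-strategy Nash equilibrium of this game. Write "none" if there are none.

The unique pure-strategy Nash equilibrium is (Max, Light, Max).

(Moderate, Rest, Heavy): Fleet A can switch to Heavy (-3 → 9). Not NE.
(Moderate, Rest, Max): Fleet B can switch to Light (-1 → 9). Not NE.
(Moderate, Light, Heavy): Fleet A can switch to Max (0 → 8). Not NE.
(Moderate, Light, Max): Fleet A can switch to Heavy (-9 → -6). Not NE.
(Heavy, Rest, Heavy): Fleet B can switch to Light (1 → 2). Not NE.
(Heavy, Rest, Max): Fleet A can switch to Moderate (-8 → 7). Not NE.
(Heavy, Light, Heavy): Fleet A can switch to Moderate (-5 → 0). Not NE.
(Heavy, Light, Max): Fleet A can switch to Max (-6 → 9). Not NE.
(Max, Rest, Heavy): Fleet A can switch to Heavy (6 → 9). Not NE.
(Max, Rest, Max): Fleet A can switch to Moderate (3 → 7). Not NE.
(Max, Light, Heavy): Fleet B can switch to Rest (2 → 9). Not NE.
(Max, Light, Max): Fleet A gets 9, best alternative -6; Fleet B gets 9, best alternative 1; Fleet C gets 5, best alternative 1. No profitable deviation — NE.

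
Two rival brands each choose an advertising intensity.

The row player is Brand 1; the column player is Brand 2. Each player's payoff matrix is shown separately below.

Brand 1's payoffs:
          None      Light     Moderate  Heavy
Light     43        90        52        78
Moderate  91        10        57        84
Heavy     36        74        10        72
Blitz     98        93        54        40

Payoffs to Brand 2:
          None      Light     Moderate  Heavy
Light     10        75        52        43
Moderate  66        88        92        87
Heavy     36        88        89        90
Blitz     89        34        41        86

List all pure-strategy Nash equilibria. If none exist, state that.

Mark each player's best response to every combination of opponents' strategies; a profile where every player is best-responding is a pure Nash equilibrium.
Brand 1 against None: payoffs 43, 91, 36, 98 → best response Blitz.
Brand 1 against Light: payoffs 90, 10, 74, 93 → best response Blitz.
Brand 1 against Moderate: payoffs 52, 57, 10, 54 → best response Moderate.
Brand 1 against Heavy: payoffs 78, 84, 72, 40 → best response Moderate.
Brand 2 against Light: payoffs 10, 75, 52, 43 → best response Light.
Brand 2 against Moderate: payoffs 66, 88, 92, 87 → best response Moderate.
Brand 2 against Heavy: payoffs 36, 88, 89, 90 → best response Heavy.
Brand 2 against Blitz: payoffs 89, 34, 41, 86 → best response None.
Mutual best responses: (Moderate, Moderate); (Blitz, None).

(Moderate, Moderate); (Blitz, None)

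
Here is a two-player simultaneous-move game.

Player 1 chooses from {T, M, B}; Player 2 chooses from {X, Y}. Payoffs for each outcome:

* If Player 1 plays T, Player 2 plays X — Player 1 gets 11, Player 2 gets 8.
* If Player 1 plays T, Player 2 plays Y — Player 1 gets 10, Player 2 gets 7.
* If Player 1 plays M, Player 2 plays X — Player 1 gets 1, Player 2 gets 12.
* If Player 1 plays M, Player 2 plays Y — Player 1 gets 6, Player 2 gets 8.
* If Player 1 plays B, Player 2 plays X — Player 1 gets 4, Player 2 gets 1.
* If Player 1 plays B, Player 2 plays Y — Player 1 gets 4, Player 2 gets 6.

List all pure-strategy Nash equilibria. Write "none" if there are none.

Player 1 against X: payoffs 11, 1, 4 → best response T.
Player 1 against Y: payoffs 10, 6, 4 → best response T.
Player 2 against T: payoffs 8, 7 → best response X.
Player 2 against M: payoffs 12, 8 → best response X.
Player 2 against B: payoffs 1, 6 → best response Y.
Mutual best responses: (T, X).

The unique pure-strategy Nash equilibrium is (T, X).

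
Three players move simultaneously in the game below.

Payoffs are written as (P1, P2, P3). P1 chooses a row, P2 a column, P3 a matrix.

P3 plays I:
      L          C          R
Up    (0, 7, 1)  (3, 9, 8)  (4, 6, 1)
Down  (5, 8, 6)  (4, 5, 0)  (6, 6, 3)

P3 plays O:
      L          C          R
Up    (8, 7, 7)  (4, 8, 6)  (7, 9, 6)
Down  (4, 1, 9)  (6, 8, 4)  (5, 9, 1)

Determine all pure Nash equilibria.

Check each profile: it is a Nash equilibrium iff no player can strictly gain by switching unilaterally.
(Up, L, I): P1 can switch to Down (0 → 5). Not NE.
(Up, L, O): P2 can switch to C (7 → 8). Not NE.
(Up, C, I): P1 can switch to Down (3 → 4). Not NE.
(Up, C, O): P1 can switch to Down (4 → 6). Not NE.
(Up, R, I): P1 can switch to Down (4 → 6). Not NE.
(Up, R, O): P1 gets 7, best alternative 5; P2 gets 9, best alternative 8; P3 gets 6, best alternative 1. No profitable deviation — NE.
(Down, L, I): P3 can switch to O (6 → 9). Not NE.
(The remaining 5 profiles each have a profitable deviation by the same check.)

(Up, R, O)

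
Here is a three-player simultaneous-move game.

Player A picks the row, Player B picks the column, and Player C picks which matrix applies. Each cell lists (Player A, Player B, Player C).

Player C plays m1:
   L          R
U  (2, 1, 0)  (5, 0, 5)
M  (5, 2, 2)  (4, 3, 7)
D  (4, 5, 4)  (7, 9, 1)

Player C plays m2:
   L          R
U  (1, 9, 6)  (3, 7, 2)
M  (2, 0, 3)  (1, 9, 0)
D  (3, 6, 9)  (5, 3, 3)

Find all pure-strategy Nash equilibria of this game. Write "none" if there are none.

The unique pure-strategy Nash equilibrium is (D, L, m2).

(U, L, m1): Player A can switch to M (2 → 5). Not NE.
(U, L, m2): Player A can switch to M (1 → 2). Not NE.
(U, R, m1): Player A can switch to D (5 → 7). Not NE.
(U, R, m2): Player A can switch to D (3 → 5). Not NE.
(M, L, m1): Player B can switch to R (2 → 3). Not NE.
(M, L, m2): Player A can switch to D (2 → 3). Not NE.
(M, R, m1): Player A can switch to U (4 → 5). Not NE.
(M, R, m2): Player A can switch to U (1 → 3). Not NE.
(D, L, m1): Player A can switch to M (4 → 5). Not NE.
(D, L, m2): Player A gets 3, best alternative 2; Player B gets 6, best alternative 3; Player C gets 9, best alternative 4. No profitable deviation — NE.
(D, R, m1): Player C can switch to m2 (1 → 3). Not NE.
(D, R, m2): Player B can switch to L (3 → 6). Not NE.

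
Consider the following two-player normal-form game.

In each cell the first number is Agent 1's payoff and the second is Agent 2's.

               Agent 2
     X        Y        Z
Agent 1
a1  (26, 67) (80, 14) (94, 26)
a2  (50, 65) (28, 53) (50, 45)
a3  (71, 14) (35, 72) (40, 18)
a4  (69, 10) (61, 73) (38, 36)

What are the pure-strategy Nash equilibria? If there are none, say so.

There is no pure-strategy Nash equilibrium.

For each strategy profile, look for a profitable unilateral deviation.
(a1, X): Agent 1 can switch to a2 (26 → 50). Not NE.
(a1, Y): Agent 2 can switch to X (14 → 67). Not NE.
(a1, Z): Agent 2 can switch to X (26 → 67). Not NE.
(a2, X): Agent 1 can switch to a3 (50 → 71). Not NE.
(a2, Y): Agent 1 can switch to a1 (28 → 80). Not NE.
(a2, Z): Agent 1 can switch to a1 (50 → 94). Not NE.
(a3, X): Agent 2 can switch to Y (14 → 72). Not NE.
(a3, Y): Agent 1 can switch to a1 (35 → 80). Not NE.
(The remaining 4 profiles each have a profitable deviation by the same check.)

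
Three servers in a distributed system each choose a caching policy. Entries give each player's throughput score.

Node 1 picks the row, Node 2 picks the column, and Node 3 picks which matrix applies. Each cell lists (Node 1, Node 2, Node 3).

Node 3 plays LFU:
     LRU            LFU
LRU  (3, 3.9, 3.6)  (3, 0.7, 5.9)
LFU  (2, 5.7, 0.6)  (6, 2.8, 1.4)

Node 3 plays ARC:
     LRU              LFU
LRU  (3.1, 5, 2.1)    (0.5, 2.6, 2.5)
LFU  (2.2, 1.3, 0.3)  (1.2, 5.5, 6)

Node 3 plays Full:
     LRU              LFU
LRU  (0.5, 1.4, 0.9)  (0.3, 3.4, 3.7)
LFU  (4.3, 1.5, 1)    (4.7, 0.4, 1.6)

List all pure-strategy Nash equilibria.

The pure Nash equilibria are (LRU, LRU, LFU); (LFU, LRU, Full); (LFU, LFU, ARC).

For each player, find the best response to each opponent profile; mutual best responses are the pure NE.
Node 1 against (LRU, LFU): payoffs 3, 2 → best response LRU.
Node 1 against (LRU, ARC): payoffs 3.1, 2.2 → best response LRU.
Node 1 against (LRU, Full): payoffs 0.5, 4.3 → best response LFU.
Node 1 against (LFU, LFU): payoffs 3, 6 → best response LFU.
Node 1 against (LFU, ARC): payoffs 0.5, 1.2 → best response LFU.
Node 1 against (LFU, Full): payoffs 0.3, 4.7 → best response LFU.
Node 2 against (LRU, LFU): payoffs 3.9, 0.7 → best response LRU.
Node 2 against (LRU, ARC): payoffs 5, 2.6 → best response LRU.
Node 2 against (LRU, Full): payoffs 1.4, 3.4 → best response LFU.
Node 2 against (LFU, LFU): payoffs 5.7, 2.8 → best response LRU.
Node 2 against (LFU, ARC): payoffs 1.3, 5.5 → best response LFU.
Node 2 against (LFU, Full): payoffs 1.5, 0.4 → best response LRU.
Node 3 against (LRU, LRU): payoffs 3.6, 2.1, 0.9 → best response LFU.
Node 3 against (LRU, LFU): payoffs 5.9, 2.5, 3.7 → best response LFU.
Node 3 against (LFU, LRU): payoffs 0.6, 0.3, 1 → best response Full.
Node 3 against (LFU, LFU): payoffs 1.4, 6, 1.6 → best response ARC.
Mutual best responses: (LRU, LRU, LFU); (LFU, LRU, Full); (LFU, LFU, ARC).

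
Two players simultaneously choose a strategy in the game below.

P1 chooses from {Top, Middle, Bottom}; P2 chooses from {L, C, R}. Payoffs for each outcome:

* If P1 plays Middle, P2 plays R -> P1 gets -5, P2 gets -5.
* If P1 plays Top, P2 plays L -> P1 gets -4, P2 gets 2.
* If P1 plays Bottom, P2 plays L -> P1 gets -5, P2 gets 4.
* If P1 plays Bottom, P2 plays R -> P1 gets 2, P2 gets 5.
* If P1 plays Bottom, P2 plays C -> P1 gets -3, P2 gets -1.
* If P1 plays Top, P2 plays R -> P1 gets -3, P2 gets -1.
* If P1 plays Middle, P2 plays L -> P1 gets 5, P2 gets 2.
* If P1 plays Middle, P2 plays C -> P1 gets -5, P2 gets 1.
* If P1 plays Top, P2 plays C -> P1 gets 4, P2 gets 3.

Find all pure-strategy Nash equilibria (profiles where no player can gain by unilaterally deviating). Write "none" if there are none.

(Top, L): P1 can switch to Middle (-4 → 5). Not NE.
(Top, C): P1 gets 4, best alternative -3; P2 gets 3, best alternative 2. No profitable deviation — NE.
(Top, R): P1 can switch to Bottom (-3 → 2). Not NE.
(Middle, L): P1 gets 5, best alternative -4; P2 gets 2, best alternative 1. No profitable deviation — NE.
(Middle, C): P1 can switch to Top (-5 → 4). Not NE.
(Middle, R): P1 can switch to Top (-5 → -3). Not NE.
(Bottom, L): P1 can switch to Top (-5 → -4). Not NE.
(Bottom, C): P1 can switch to Top (-3 → 4). Not NE.
(Bottom, R): P1 gets 2, best alternative -3; P2 gets 5, best alternative 4. No profitable deviation — NE.

(Top, C), (Middle, L), (Bottom, R)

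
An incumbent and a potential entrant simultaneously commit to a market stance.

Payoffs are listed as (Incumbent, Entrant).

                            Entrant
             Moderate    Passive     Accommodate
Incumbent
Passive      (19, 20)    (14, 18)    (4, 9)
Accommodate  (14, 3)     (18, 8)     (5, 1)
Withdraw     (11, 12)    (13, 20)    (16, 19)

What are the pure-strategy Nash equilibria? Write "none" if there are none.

(Passive, Moderate): Incumbent gets 19, best alternative 14; Entrant gets 20, best alternative 18. No profitable deviation — NE.
(Passive, Passive): Incumbent can switch to Accommodate (14 → 18). Not NE.
(Passive, Accommodate): Incumbent can switch to Accommodate (4 → 5). Not NE.
(Accommodate, Moderate): Incumbent can switch to Passive (14 → 19). Not NE.
(Accommodate, Passive): Incumbent gets 18, best alternative 14; Entrant gets 8, best alternative 3. No profitable deviation — NE.
(Accommodate, Accommodate): Incumbent can switch to Withdraw (5 → 16). Not NE.
(Withdraw, Moderate): Incumbent can switch to Passive (11 → 19). Not NE.
(Withdraw, Passive): Incumbent can switch to Passive (13 → 14). Not NE.
(Withdraw, Accommodate): Entrant can switch to Passive (19 → 20). Not NE.

(Passive, Moderate), (Accommodate, Passive)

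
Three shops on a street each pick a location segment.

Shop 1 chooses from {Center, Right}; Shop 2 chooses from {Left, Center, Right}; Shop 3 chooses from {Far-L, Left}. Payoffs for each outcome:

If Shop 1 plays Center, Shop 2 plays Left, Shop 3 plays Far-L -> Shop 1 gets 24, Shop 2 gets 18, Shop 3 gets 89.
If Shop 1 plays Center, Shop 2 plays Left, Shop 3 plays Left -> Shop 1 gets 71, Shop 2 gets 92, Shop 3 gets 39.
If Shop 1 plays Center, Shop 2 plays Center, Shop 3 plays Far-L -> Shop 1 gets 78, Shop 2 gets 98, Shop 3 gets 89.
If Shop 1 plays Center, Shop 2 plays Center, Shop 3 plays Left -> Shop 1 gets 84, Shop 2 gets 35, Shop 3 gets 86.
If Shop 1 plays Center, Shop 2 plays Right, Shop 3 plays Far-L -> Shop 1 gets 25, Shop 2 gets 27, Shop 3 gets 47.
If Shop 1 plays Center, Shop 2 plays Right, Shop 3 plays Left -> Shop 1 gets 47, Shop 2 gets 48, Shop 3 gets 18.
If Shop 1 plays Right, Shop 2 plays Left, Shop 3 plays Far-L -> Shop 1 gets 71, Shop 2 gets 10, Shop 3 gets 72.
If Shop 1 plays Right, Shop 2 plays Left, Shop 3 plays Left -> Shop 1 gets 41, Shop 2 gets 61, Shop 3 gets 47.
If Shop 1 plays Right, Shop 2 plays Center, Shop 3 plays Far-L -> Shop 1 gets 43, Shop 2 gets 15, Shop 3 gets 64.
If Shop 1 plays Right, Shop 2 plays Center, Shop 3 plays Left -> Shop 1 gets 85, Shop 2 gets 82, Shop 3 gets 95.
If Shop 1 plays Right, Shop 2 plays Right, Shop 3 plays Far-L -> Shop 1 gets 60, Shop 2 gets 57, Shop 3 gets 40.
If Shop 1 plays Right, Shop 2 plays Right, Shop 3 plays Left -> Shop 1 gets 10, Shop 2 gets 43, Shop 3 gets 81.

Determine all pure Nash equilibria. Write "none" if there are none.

Check each profile: it is a Nash equilibrium iff no player can strictly gain by switching unilaterally.
(Center, Left, Far-L): Shop 1 can switch to Right (24 → 71). Not NE.
(Center, Left, Left): Shop 3 can switch to Far-L (39 → 89). Not NE.
(Center, Center, Far-L): Shop 1 gets 78, best alternative 43; Shop 2 gets 98, best alternative 27; Shop 3 gets 89, best alternative 86. No profitable deviation — NE.
(Center, Center, Left): Shop 1 can switch to Right (84 → 85). Not NE.
(Center, Right, Far-L): Shop 1 can switch to Right (25 → 60). Not NE.
(Center, Right, Left): Shop 2 can switch to Left (48 → 92). Not NE.
(Right, Left, Far-L): Shop 2 can switch to Center (10 → 15). Not NE.
(Right, Left, Left): Shop 1 can switch to Center (41 → 71). Not NE.
(Right, Center, Far-L): Shop 1 can switch to Center (43 → 78). Not NE.
(Right, Center, Left): Shop 1 gets 85, best alternative 84; Shop 2 gets 82, best alternative 61; Shop 3 gets 95, best alternative 64. No profitable deviation — NE.
(The remaining 2 profiles each have a profitable deviation by the same check.)

(Center, Center, Far-L) and (Right, Center, Left)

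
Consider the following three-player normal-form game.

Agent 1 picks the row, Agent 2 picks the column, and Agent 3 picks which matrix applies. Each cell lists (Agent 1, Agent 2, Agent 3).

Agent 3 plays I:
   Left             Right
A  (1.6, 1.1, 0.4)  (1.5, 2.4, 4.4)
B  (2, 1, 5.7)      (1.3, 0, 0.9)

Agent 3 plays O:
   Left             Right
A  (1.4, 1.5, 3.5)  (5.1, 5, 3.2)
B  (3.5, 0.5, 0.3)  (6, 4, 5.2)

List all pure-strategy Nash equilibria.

Pure-strategy Nash equilibria: (A, Right, I); (B, Left, I); (B, Right, O)

(A, Left, I): Agent 1 can switch to B (1.6 → 2). Not NE.
(A, Left, O): Agent 1 can switch to B (1.4 → 3.5). Not NE.
(A, Right, I): Agent 1 gets 1.5, best alternative 1.3; Agent 2 gets 2.4, best alternative 1.1; Agent 3 gets 4.4, best alternative 3.2. No profitable deviation — NE.
(A, Right, O): Agent 1 can switch to B (5.1 → 6). Not NE.
(B, Left, I): Agent 1 gets 2, best alternative 1.6; Agent 2 gets 1, best alternative 0; Agent 3 gets 5.7, best alternative 0.3. No profitable deviation — NE.
(B, Left, O): Agent 2 can switch to Right (0.5 → 4). Not NE.
(B, Right, I): Agent 1 can switch to A (1.3 → 1.5). Not NE.
(B, Right, O): Agent 1 gets 6, best alternative 5.1; Agent 2 gets 4, best alternative 0.5; Agent 3 gets 5.2, best alternative 0.9. No profitable deviation — NE.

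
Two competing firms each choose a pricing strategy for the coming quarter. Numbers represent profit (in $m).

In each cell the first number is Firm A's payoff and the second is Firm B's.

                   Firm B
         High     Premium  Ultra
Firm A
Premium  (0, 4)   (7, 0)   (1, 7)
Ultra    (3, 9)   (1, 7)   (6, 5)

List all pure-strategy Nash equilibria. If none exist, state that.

Firm A against High: payoffs 0, 3 → best response Ultra.
Firm A against Premium: payoffs 7, 1 → best response Premium.
Firm A against Ultra: payoffs 1, 6 → best response Ultra.
Firm B against Premium: payoffs 4, 0, 7 → best response Ultra.
Firm B against Ultra: payoffs 9, 7, 5 → best response High.
Mutual best responses: (Ultra, High).

The unique pure-strategy Nash equilibrium is (Ultra, High).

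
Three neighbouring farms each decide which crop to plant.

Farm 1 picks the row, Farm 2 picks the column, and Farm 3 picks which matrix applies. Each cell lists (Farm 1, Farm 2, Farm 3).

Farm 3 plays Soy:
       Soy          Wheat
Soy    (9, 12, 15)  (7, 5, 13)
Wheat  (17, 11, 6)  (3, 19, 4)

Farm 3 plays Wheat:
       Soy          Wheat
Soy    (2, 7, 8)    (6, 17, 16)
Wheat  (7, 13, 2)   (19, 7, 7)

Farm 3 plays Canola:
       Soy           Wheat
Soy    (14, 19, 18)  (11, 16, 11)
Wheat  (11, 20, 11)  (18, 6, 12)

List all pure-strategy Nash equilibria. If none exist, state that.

(Soy, Soy, Canola)

Farm 1 against (Soy, Soy): payoffs 9, 17 → best response Wheat.
Farm 1 against (Soy, Wheat): payoffs 2, 7 → best response Wheat.
Farm 1 against (Soy, Canola): payoffs 14, 11 → best response Soy.
Farm 1 against (Wheat, Soy): payoffs 7, 3 → best response Soy.
Farm 1 against (Wheat, Wheat): payoffs 6, 19 → best response Wheat.
Farm 1 against (Wheat, Canola): payoffs 11, 18 → best response Wheat.
Farm 2 against (Soy, Soy): payoffs 12, 5 → best response Soy.
Farm 2 against (Soy, Wheat): payoffs 7, 17 → best response Wheat.
Farm 2 against (Soy, Canola): payoffs 19, 16 → best response Soy.
Farm 2 against (Wheat, Soy): payoffs 11, 19 → best response Wheat.
Farm 2 against (Wheat, Wheat): payoffs 13, 7 → best response Soy.
Farm 2 against (Wheat, Canola): payoffs 20, 6 → best response Soy.
Farm 3 against (Soy, Soy): payoffs 15, 8, 18 → best response Canola.
Farm 3 against (Soy, Wheat): payoffs 13, 16, 11 → best response Wheat.
Farm 3 against (Wheat, Soy): payoffs 6, 2, 11 → best response Canola.
Farm 3 against (Wheat, Wheat): payoffs 4, 7, 12 → best response Canola.
Mutual best responses: (Soy, Soy, Canola).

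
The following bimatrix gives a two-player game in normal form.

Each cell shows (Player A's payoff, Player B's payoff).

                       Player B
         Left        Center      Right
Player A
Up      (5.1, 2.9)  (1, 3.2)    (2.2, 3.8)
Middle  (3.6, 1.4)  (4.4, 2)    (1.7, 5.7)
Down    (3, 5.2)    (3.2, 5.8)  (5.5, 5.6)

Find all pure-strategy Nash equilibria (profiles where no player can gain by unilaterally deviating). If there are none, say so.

Player A against Left: payoffs 5.1, 3.6, 3 → best response Up.
Player A against Center: payoffs 1, 4.4, 3.2 → best response Middle.
Player A against Right: payoffs 2.2, 1.7, 5.5 → best response Down.
Player B against Up: payoffs 2.9, 3.2, 3.8 → best response Right.
Player B against Middle: payoffs 1.4, 2, 5.7 → best response Right.
Player B against Down: payoffs 5.2, 5.8, 5.6 → best response Center.
No profile is a mutual best response for all players.

There is no pure-strategy Nash equilibrium.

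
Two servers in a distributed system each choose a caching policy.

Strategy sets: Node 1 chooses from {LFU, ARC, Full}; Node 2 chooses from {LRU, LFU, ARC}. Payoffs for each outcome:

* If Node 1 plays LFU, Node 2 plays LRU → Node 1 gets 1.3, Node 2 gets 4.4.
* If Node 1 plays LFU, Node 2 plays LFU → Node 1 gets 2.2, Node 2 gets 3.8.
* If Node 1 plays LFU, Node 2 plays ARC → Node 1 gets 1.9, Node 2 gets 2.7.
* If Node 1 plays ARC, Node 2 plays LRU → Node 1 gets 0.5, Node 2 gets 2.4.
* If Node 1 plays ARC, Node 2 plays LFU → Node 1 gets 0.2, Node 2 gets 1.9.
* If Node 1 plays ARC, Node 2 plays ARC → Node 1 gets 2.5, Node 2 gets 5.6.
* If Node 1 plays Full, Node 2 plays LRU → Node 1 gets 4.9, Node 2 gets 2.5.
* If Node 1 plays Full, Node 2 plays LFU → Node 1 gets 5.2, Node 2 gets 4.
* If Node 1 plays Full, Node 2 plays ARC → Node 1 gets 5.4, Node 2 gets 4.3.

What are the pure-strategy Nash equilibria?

Node 1 against LRU: payoffs 1.3, 0.5, 4.9 → best response Full.
Node 1 against LFU: payoffs 2.2, 0.2, 5.2 → best response Full.
Node 1 against ARC: payoffs 1.9, 2.5, 5.4 → best response Full.
Node 2 against LFU: payoffs 4.4, 3.8, 2.7 → best response LRU.
Node 2 against ARC: payoffs 2.4, 1.9, 5.6 → best response ARC.
Node 2 against Full: payoffs 2.5, 4, 4.3 → best response ARC.
Mutual best responses: (Full, ARC).

Pure NE: (Full, ARC)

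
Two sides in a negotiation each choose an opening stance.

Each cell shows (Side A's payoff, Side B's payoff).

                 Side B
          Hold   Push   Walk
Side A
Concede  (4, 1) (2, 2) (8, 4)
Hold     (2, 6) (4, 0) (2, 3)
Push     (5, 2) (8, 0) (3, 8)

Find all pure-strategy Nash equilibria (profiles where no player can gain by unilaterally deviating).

Side A against Hold: payoffs 4, 2, 5 → best response Push.
Side A against Push: payoffs 2, 4, 8 → best response Push.
Side A against Walk: payoffs 8, 2, 3 → best response Concede.
Side B against Concede: payoffs 1, 2, 4 → best response Walk.
Side B against Hold: payoffs 6, 0, 3 → best response Hold.
Side B against Push: payoffs 2, 0, 8 → best response Walk.
Mutual best responses: (Concede, Walk).

The unique pure-strategy Nash equilibrium is (Concede, Walk).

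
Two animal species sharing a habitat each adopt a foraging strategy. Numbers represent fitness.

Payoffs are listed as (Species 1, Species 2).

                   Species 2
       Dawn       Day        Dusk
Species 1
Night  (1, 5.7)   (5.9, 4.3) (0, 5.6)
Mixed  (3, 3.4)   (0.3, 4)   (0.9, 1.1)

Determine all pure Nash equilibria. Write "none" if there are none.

none

(Night, Dawn): Species 1 can switch to Mixed (1 → 3). Not NE.
(Night, Day): Species 2 can switch to Dawn (4.3 → 5.7). Not NE.
(Night, Dusk): Species 1 can switch to Mixed (0 → 0.9). Not NE.
(Mixed, Dawn): Species 2 can switch to Day (3.4 → 4). Not NE.
(Mixed, Day): Species 1 can switch to Night (0.3 → 5.9). Not NE.
(Mixed, Dusk): Species 2 can switch to Dawn (1.1 → 3.4). Not NE.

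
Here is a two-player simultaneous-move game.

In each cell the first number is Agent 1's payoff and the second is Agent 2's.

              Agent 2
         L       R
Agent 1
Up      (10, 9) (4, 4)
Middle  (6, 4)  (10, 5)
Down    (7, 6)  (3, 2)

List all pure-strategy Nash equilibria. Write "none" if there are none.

The pure Nash equilibria are (Up, L) and (Middle, R).

(Up, L): Agent 1 gets 10, best alternative 7; Agent 2 gets 9, best alternative 4. No profitable deviation — NE.
(Up, R): Agent 1 can switch to Middle (4 → 10). Not NE.
(Middle, L): Agent 1 can switch to Up (6 → 10). Not NE.
(Middle, R): Agent 1 gets 10, best alternative 4; Agent 2 gets 5, best alternative 4. No profitable deviation — NE.
(Down, L): Agent 1 can switch to Up (7 → 10). Not NE.
(Down, R): Agent 1 can switch to Up (3 → 4). Not NE.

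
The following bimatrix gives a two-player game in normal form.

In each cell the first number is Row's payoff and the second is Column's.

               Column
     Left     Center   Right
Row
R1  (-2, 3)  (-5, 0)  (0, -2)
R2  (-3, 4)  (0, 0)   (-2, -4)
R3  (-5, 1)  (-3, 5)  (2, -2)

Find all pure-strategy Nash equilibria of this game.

Row against Left: payoffs -2, -3, -5 → best response R1.
Row against Center: payoffs -5, 0, -3 → best response R2.
Row against Right: payoffs 0, -2, 2 → best response R3.
Column against R1: payoffs 3, 0, -2 → best response Left.
Column against R2: payoffs 4, 0, -4 → best response Left.
Column against R3: payoffs 1, 5, -2 → best response Center.
Mutual best responses: (R1, Left).

The unique pure-strategy Nash equilibrium is (R1, Left).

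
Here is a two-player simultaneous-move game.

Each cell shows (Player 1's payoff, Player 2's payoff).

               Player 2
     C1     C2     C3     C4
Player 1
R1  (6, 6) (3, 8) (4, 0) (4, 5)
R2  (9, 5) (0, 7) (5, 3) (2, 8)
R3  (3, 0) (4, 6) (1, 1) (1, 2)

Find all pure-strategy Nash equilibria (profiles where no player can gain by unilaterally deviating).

Player 1 against C1: payoffs 6, 9, 3 → best response R2.
Player 1 against C2: payoffs 3, 0, 4 → best response R3.
Player 1 against C3: payoffs 4, 5, 1 → best response R2.
Player 1 against C4: payoffs 4, 2, 1 → best response R1.
Player 2 against R1: payoffs 6, 8, 0, 5 → best response C2.
Player 2 against R2: payoffs 5, 7, 3, 8 → best response C4.
Player 2 against R3: payoffs 0, 6, 1, 2 → best response C2.
Mutual best responses: (R3, C2).

Pure NE: (R3, C2)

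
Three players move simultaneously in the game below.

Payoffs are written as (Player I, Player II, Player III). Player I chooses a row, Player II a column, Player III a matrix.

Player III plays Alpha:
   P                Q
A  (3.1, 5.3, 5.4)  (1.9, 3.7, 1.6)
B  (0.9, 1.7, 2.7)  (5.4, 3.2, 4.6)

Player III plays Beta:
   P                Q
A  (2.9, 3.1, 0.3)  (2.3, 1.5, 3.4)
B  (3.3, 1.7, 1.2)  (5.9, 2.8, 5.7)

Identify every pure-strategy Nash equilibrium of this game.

Mark each player's best response to every combination of opponents' strategies; a profile where every player is best-responding is a pure Nash equilibrium.
Player I against (P, Alpha): payoffs 3.1, 0.9 → best response A.
Player I against (P, Beta): payoffs 2.9, 3.3 → best response B.
Player I against (Q, Alpha): payoffs 1.9, 5.4 → best response B.
Player I against (Q, Beta): payoffs 2.3, 5.9 → best response B.
Player II against (A, Alpha): payoffs 5.3, 3.7 → best response P.
Player II against (A, Beta): payoffs 3.1, 1.5 → best response P.
Player II against (B, Alpha): payoffs 1.7, 3.2 → best response Q.
Player II against (B, Beta): payoffs 1.7, 2.8 → best response Q.
Player III against (A, P): payoffs 5.4, 0.3 → best response Alpha.
Player III against (A, Q): payoffs 1.6, 3.4 → best response Beta.
Player III against (B, P): payoffs 2.7, 1.2 → best response Alpha.
Player III against (B, Q): payoffs 4.6, 5.7 → best response Beta.
Mutual best responses: (A, P, Alpha); (B, Q, Beta).

The pure Nash equilibria are (A, P, Alpha); (B, Q, Beta).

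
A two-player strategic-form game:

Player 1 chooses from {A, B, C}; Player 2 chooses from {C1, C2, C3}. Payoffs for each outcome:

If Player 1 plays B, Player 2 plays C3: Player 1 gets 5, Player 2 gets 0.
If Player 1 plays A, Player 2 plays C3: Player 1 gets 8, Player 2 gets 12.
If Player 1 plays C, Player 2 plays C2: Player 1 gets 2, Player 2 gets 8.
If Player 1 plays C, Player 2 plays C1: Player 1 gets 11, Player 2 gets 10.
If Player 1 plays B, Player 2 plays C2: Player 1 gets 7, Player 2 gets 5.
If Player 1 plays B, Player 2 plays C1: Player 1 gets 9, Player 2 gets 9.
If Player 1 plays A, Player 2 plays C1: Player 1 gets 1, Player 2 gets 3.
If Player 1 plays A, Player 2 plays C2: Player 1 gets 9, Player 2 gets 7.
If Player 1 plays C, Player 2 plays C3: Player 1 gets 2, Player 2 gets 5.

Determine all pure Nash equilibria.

(A, C1): Player 1 can switch to B (1 → 9). Not NE.
(A, C2): Player 2 can switch to C3 (7 → 12). Not NE.
(A, C3): Player 1 gets 8, best alternative 5; Player 2 gets 12, best alternative 7. No profitable deviation — NE.
(B, C1): Player 1 can switch to C (9 → 11). Not NE.
(B, C2): Player 1 can switch to A (7 → 9). Not NE.
(B, C3): Player 1 can switch to A (5 → 8). Not NE.
(C, C1): Player 1 gets 11, best alternative 9; Player 2 gets 10, best alternative 8. No profitable deviation — NE.
(C, C2): Player 1 can switch to A (2 → 9). Not NE.
(C, C3): Player 1 can switch to A (2 → 8). Not NE.

(A, C3); (C, C1)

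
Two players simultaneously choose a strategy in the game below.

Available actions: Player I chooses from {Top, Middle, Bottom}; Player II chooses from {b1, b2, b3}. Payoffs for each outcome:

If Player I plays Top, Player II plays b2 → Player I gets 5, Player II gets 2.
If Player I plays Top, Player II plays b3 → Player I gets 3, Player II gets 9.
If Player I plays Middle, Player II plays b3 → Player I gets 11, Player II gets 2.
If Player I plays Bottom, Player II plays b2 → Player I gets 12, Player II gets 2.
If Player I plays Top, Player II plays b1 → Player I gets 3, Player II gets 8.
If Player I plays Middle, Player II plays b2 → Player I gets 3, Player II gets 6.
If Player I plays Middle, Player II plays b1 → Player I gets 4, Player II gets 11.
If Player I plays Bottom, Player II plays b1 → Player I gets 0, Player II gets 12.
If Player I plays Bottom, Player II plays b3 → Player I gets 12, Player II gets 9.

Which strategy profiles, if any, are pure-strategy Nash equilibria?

The unique pure-strategy Nash equilibrium is (Middle, b1).

(Top, b1): Player I can switch to Middle (3 → 4). Not NE.
(Top, b2): Player I can switch to Bottom (5 → 12). Not NE.
(Top, b3): Player I can switch to Middle (3 → 11). Not NE.
(Middle, b1): Player I gets 4, best alternative 3; Player II gets 11, best alternative 6. No profitable deviation — NE.
(Middle, b2): Player I can switch to Top (3 → 5). Not NE.
(Middle, b3): Player I can switch to Bottom (11 → 12). Not NE.
(Bottom, b1): Player I can switch to Top (0 → 3). Not NE.
(Bottom, b2): Player II can switch to b1 (2 → 12). Not NE.
(Bottom, b3): Player II can switch to b1 (9 → 12). Not NE.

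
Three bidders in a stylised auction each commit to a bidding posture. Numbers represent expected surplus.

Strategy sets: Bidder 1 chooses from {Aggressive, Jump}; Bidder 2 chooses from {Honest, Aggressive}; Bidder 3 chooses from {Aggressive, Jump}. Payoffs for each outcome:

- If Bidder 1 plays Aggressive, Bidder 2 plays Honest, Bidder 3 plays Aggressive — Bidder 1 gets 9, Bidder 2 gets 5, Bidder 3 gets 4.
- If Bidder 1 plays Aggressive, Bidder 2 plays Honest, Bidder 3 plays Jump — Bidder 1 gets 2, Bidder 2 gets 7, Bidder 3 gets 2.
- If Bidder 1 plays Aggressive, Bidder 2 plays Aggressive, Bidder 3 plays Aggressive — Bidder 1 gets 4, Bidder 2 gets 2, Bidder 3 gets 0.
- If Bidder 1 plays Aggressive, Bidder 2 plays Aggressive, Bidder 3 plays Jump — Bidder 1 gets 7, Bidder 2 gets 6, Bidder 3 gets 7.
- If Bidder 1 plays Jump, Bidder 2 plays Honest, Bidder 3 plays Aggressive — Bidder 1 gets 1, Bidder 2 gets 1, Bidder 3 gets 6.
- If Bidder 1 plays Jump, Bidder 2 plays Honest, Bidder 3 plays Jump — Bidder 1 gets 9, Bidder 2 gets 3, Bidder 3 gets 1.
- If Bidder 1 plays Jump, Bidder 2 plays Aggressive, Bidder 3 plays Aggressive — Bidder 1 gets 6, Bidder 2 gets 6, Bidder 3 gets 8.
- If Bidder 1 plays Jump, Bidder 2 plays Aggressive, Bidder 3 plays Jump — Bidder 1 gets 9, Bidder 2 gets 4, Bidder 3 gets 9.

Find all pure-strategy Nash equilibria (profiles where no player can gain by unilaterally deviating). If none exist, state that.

Pure-strategy Nash equilibria: (Aggressive, Honest, Aggressive), (Jump, Aggressive, Jump)

Bidder 1 against (Honest, Aggressive): payoffs 9, 1 → best response Aggressive.
Bidder 1 against (Honest, Jump): payoffs 2, 9 → best response Jump.
Bidder 1 against (Aggressive, Aggressive): payoffs 4, 6 → best response Jump.
Bidder 1 against (Aggressive, Jump): payoffs 7, 9 → best response Jump.
Bidder 2 against (Aggressive, Aggressive): payoffs 5, 2 → best response Honest.
Bidder 2 against (Aggressive, Jump): payoffs 7, 6 → best response Honest.
Bidder 2 against (Jump, Aggressive): payoffs 1, 6 → best response Aggressive.
Bidder 2 against (Jump, Jump): payoffs 3, 4 → best response Aggressive.
Bidder 3 against (Aggressive, Honest): payoffs 4, 2 → best response Aggressive.
Bidder 3 against (Aggressive, Aggressive): payoffs 0, 7 → best response Jump.
Bidder 3 against (Jump, Honest): payoffs 6, 1 → best response Aggressive.
Bidder 3 against (Jump, Aggressive): payoffs 8, 9 → best response Jump.
Mutual best responses: (Aggressive, Honest, Aggressive); (Jump, Aggressive, Jump).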